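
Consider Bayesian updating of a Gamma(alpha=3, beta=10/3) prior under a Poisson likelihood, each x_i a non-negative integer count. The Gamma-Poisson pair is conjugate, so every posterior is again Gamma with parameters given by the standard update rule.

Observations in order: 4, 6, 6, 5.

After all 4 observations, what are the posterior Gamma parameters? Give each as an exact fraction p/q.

alpha=24, beta=22/3

obs 1: x=4 → posterior Gamma(7, 13/3)
obs 2: x=6 → posterior Gamma(13, 16/3)
obs 3: x=6 → posterior Gamma(19, 19/3)
obs 4: x=5 → posterior Gamma(24, 22/3)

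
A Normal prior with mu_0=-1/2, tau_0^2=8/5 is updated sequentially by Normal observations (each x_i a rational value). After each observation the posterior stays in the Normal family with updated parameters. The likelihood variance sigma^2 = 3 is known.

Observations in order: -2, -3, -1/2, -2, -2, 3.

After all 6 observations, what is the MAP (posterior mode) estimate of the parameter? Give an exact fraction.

obs 1: x=-2 → posterior Normal(-47/46, 24/23)
obs 2: x=-3 → posterior Normal(-95/62, 24/31)
obs 3: x=-1/2 → posterior Normal(-103/78, 8/13)
obs 4: x=-2 → posterior Normal(-135/94, 24/47)
obs 5: x=-2 → posterior Normal(-167/110, 24/55)
obs 6: x=3 → posterior Normal(-17/18, 8/21)

-17/18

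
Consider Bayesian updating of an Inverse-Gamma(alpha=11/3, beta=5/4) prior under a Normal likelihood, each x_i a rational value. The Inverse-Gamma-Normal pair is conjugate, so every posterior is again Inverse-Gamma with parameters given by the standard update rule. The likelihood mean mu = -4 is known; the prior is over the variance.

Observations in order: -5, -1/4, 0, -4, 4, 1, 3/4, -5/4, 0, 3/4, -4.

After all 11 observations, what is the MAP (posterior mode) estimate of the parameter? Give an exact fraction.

obs 1: x=-5 → posterior Inverse-Gamma(25/6, 7/4)
obs 2: x=-1/4 → posterior Inverse-Gamma(14/3, 281/32)
obs 3: x=0 → posterior Inverse-Gamma(31/6, 537/32)
obs 4: x=-4 → posterior Inverse-Gamma(17/3, 537/32)
obs 5: x=4 → posterior Inverse-Gamma(37/6, 1561/32)
obs 6: x=1 → posterior Inverse-Gamma(20/3, 1961/32)
obs 7: x=3/4 → posterior Inverse-Gamma(43/6, 1161/16)
obs 8: x=-5/4 → posterior Inverse-Gamma(23/3, 2443/32)
obs 9: x=0 → posterior Inverse-Gamma(49/6, 2699/32)
obs 10: x=3/4 → posterior Inverse-Gamma(26/3, 765/8)
obs 11: x=-4 → posterior Inverse-Gamma(55/6, 765/8)

2295/244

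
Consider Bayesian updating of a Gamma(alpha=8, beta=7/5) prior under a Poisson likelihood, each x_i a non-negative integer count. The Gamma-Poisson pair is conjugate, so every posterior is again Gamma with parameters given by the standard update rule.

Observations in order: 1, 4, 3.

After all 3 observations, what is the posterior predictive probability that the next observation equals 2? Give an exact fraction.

obs 1: x=1 → posterior Gamma(9, 12/5)
obs 2: x=4 → posterior Gamma(13, 17/5)
obs 3: x=3 → posterior Gamma(16, 22/5)

10238629087552821487206400/58149737003040059690390169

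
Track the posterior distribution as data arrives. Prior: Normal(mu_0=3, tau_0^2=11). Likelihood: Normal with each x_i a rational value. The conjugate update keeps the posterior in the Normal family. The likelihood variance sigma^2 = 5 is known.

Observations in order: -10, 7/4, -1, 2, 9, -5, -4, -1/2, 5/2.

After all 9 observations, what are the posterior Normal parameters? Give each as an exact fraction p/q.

obs 1: x=-10 → posterior Normal(-95/16, 55/16)
obs 2: x=7/4 → posterior Normal(-101/36, 55/27)
obs 3: x=-1 → posterior Normal(-347/152, 55/38)
obs 4: x=2 → posterior Normal(-37/28, 55/49)
obs 5: x=9 → posterior Normal(137/240, 11/12)
obs 6: x=-5 → posterior Normal(-83/284, 55/71)
obs 7: x=-4 → posterior Normal(-259/328, 55/82)
obs 8: x=-1/2 → posterior Normal(-281/372, 55/93)
obs 9: x=5/2 → posterior Normal(-171/416, 55/104)

mu_0=-171/416, tau_0^2=55/104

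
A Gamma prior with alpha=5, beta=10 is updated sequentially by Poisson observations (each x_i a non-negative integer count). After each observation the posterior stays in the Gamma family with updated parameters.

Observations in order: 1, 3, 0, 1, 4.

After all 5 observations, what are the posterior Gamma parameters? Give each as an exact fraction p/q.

obs 1: x=1 → posterior Gamma(6, 11)
obs 2: x=3 → posterior Gamma(9, 12)
obs 3: x=0 → posterior Gamma(9, 13)
obs 4: x=1 → posterior Gamma(10, 14)
obs 5: x=4 → posterior Gamma(14, 15)

alpha=14, beta=15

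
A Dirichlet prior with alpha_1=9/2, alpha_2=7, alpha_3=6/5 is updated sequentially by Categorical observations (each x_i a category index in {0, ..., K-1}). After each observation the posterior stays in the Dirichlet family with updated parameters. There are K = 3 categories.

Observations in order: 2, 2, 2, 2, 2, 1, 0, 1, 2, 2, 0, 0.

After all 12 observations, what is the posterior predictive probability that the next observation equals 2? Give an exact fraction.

obs 1: x=2 → posterior Dirichlet(9/2, 7, 11/5)
obs 2: x=2 → posterior Dirichlet(9/2, 7, 16/5)
obs 3: x=2 → posterior Dirichlet(9/2, 7, 21/5)
obs 4: x=2 → posterior Dirichlet(9/2, 7, 26/5)
obs 5: x=2 → posterior Dirichlet(9/2, 7, 31/5)
obs 6: x=1 → posterior Dirichlet(9/2, 8, 31/5)
obs 7: x=0 → posterior Dirichlet(11/2, 8, 31/5)
obs 8: x=1 → posterior Dirichlet(11/2, 9, 31/5)
obs 9: x=2 → posterior Dirichlet(11/2, 9, 36/5)
obs 10: x=2 → posterior Dirichlet(11/2, 9, 41/5)
obs 11: x=0 → posterior Dirichlet(13/2, 9, 41/5)
obs 12: x=0 → posterior Dirichlet(15/2, 9, 41/5)

82/247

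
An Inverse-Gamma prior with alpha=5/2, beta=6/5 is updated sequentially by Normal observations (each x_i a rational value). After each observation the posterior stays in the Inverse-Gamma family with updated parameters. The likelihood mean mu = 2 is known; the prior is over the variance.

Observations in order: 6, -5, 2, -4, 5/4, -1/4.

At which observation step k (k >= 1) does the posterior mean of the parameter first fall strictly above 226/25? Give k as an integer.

obs 1: x=6 → posterior Inverse-Gamma(3, 46/5)
obs 2: x=-5 → posterior Inverse-Gamma(7/2, 337/10)
obs 3: x=2 → posterior Inverse-Gamma(4, 337/10)
obs 4: x=-4 → posterior Inverse-Gamma(9/2, 517/10)
obs 5: x=5/4 → posterior Inverse-Gamma(5, 8317/160)
obs 6: x=-1/4 → posterior Inverse-Gamma(11/2, 4361/80)

k = 2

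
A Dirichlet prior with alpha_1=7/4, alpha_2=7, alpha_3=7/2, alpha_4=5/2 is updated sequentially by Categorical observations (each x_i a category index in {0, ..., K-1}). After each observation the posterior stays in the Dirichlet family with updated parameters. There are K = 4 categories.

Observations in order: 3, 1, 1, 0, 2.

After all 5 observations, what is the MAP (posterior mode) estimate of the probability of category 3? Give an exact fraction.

obs 1: x=3 → posterior Dirichlet(7/4, 7, 7/2, 7/2)
obs 2: x=1 → posterior Dirichlet(7/4, 8, 7/2, 7/2)
obs 3: x=1 → posterior Dirichlet(7/4, 9, 7/2, 7/2)
obs 4: x=0 → posterior Dirichlet(11/4, 9, 7/2, 7/2)
obs 5: x=2 → posterior Dirichlet(11/4, 9, 9/2, 7/2)

10/63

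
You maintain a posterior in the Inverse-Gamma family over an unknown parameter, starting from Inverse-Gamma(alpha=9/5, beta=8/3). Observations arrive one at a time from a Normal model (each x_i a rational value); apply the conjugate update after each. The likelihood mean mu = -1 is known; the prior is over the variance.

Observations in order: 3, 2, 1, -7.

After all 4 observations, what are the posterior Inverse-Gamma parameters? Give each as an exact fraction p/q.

alpha=19/5, beta=211/6

obs 1: x=3 → posterior Inverse-Gamma(23/10, 32/3)
obs 2: x=2 → posterior Inverse-Gamma(14/5, 91/6)
obs 3: x=1 → posterior Inverse-Gamma(33/10, 103/6)
obs 4: x=-7 → posterior Inverse-Gamma(19/5, 211/6)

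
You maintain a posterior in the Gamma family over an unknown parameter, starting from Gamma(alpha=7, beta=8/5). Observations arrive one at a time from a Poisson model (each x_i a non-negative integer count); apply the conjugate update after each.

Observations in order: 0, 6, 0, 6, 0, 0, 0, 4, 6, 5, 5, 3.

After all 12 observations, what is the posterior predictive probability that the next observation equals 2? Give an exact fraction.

obs 1: x=0 → posterior Gamma(7, 13/5)
obs 2: x=6 → posterior Gamma(13, 18/5)
obs 3: x=0 → posterior Gamma(13, 23/5)
obs 4: x=6 → posterior Gamma(19, 28/5)
obs 5: x=0 → posterior Gamma(19, 33/5)
obs 6: x=0 → posterior Gamma(19, 38/5)
obs 7: x=0 → posterior Gamma(19, 43/5)
obs 8: x=4 → posterior Gamma(23, 48/5)
obs 9: x=6 → posterior Gamma(29, 53/5)
obs 10: x=5 → posterior Gamma(34, 58/5)
obs 11: x=5 → posterior Gamma(39, 63/5)
obs 12: x=3 → posterior Gamma(42, 68/5)

2084500927238445263461564965185865239238147403128800300641154239359747177106636800/9687369058164125853307735924047630443938791496606281580842909489563923061541308641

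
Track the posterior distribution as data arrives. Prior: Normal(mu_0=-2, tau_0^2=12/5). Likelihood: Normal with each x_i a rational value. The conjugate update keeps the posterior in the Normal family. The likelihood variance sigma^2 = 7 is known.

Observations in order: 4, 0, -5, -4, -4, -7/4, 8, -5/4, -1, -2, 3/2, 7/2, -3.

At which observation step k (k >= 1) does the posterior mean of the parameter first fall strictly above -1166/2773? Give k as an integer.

k = 2

obs 1: x=4 → posterior Normal(-22/47, 84/47)
obs 2: x=0 → posterior Normal(-22/59, 84/59)
obs 3: x=-5 → posterior Normal(-82/71, 84/71)
obs 4: x=-4 → posterior Normal(-130/83, 84/83)
obs 5: x=-4 → posterior Normal(-178/95, 84/95)
obs 6: x=-7/4 → posterior Normal(-199/107, 84/107)
obs 7: x=8 → posterior Normal(-103/119, 12/17)
obs 8: x=-5/4 → posterior Normal(-118/131, 84/131)
obs 9: x=-1 → posterior Normal(-10/11, 84/143)
obs 10: x=-2 → posterior Normal(-154/155, 84/155)
obs 11: x=3/2 → posterior Normal(-136/167, 84/167)
obs 12: x=7/2 → posterior Normal(-94/179, 84/179)
obs 13: x=-3 → posterior Normal(-130/191, 84/191)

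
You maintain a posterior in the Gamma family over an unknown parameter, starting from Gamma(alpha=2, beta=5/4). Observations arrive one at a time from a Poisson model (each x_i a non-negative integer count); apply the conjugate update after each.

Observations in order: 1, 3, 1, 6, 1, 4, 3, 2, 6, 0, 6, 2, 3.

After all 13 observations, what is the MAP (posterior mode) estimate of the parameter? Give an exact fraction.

obs 1: x=1 → posterior Gamma(3, 9/4)
obs 2: x=3 → posterior Gamma(6, 13/4)
obs 3: x=1 → posterior Gamma(7, 17/4)
obs 4: x=6 → posterior Gamma(13, 21/4)
obs 5: x=1 → posterior Gamma(14, 25/4)
obs 6: x=4 → posterior Gamma(18, 29/4)
obs 7: x=3 → posterior Gamma(21, 33/4)
obs 8: x=2 → posterior Gamma(23, 37/4)
obs 9: x=6 → posterior Gamma(29, 41/4)
obs 10: x=0 → posterior Gamma(29, 45/4)
obs 11: x=6 → posterior Gamma(35, 49/4)
obs 12: x=2 → posterior Gamma(37, 53/4)
obs 13: x=3 → posterior Gamma(40, 57/4)

52/19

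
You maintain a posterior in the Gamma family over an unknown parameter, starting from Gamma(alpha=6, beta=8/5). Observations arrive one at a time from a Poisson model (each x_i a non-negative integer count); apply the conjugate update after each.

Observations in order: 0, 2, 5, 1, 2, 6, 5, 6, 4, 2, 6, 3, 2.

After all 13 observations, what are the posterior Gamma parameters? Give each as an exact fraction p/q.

alpha=50, beta=73/5

obs 1: x=0 → posterior Gamma(6, 13/5)
obs 2: x=2 → posterior Gamma(8, 18/5)
obs 3: x=5 → posterior Gamma(13, 23/5)
obs 4: x=1 → posterior Gamma(14, 28/5)
obs 5: x=2 → posterior Gamma(16, 33/5)
obs 6: x=6 → posterior Gamma(22, 38/5)
obs 7: x=5 → posterior Gamma(27, 43/5)
obs 8: x=6 → posterior Gamma(33, 48/5)
obs 9: x=4 → posterior Gamma(37, 53/5)
obs 10: x=2 → posterior Gamma(39, 58/5)
obs 11: x=6 → posterior Gamma(45, 63/5)
obs 12: x=3 → posterior Gamma(48, 68/5)
obs 13: x=2 → posterior Gamma(50, 73/5)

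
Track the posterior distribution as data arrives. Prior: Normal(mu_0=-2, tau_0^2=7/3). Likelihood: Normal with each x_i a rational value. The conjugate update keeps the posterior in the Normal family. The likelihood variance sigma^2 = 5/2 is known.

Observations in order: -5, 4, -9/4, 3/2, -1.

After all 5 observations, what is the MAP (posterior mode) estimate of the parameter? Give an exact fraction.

obs 1: x=-5 → posterior Normal(-100/29, 35/29)
obs 2: x=4 → posterior Normal(-44/43, 35/43)
obs 3: x=-9/4 → posterior Normal(-151/114, 35/57)
obs 4: x=3/2 → posterior Normal(-109/142, 35/71)
obs 5: x=-1 → posterior Normal(-137/170, 7/17)

-137/170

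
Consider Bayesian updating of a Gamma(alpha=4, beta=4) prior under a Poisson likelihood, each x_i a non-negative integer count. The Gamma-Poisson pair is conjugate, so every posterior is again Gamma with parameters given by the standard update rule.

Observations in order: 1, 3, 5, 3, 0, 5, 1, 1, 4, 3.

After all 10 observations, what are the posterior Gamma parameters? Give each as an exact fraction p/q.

alpha=30, beta=14

obs 1: x=1 → posterior Gamma(5, 5)
obs 2: x=3 → posterior Gamma(8, 6)
obs 3: x=5 → posterior Gamma(13, 7)
obs 4: x=3 → posterior Gamma(16, 8)
obs 5: x=0 → posterior Gamma(16, 9)
obs 6: x=5 → posterior Gamma(21, 10)
obs 7: x=1 → posterior Gamma(22, 11)
obs 8: x=1 → posterior Gamma(23, 12)
obs 9: x=4 → posterior Gamma(27, 13)
obs 10: x=3 → posterior Gamma(30, 14)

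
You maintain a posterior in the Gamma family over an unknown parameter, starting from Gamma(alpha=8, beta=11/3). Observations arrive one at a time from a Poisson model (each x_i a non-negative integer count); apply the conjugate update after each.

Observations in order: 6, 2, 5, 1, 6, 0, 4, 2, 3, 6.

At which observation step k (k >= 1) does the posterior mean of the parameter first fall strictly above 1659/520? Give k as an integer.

obs 1: x=6 → posterior Gamma(14, 14/3)
obs 2: x=2 → posterior Gamma(16, 17/3)
obs 3: x=5 → posterior Gamma(21, 20/3)
obs 4: x=1 → posterior Gamma(22, 23/3)
obs 5: x=6 → posterior Gamma(28, 26/3)
obs 6: x=0 → posterior Gamma(28, 29/3)
obs 7: x=4 → posterior Gamma(32, 32/3)
obs 8: x=2 → posterior Gamma(34, 35/3)
obs 9: x=3 → posterior Gamma(37, 38/3)
obs 10: x=6 → posterior Gamma(43, 41/3)

k = 5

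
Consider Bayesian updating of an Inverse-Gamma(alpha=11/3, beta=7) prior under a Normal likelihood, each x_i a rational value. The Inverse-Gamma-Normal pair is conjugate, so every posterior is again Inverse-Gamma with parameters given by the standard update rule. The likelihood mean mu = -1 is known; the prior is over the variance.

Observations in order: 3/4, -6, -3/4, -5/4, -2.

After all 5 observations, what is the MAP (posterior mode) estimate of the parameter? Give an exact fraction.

obs 1: x=3/4 → posterior Inverse-Gamma(25/6, 273/32)
obs 2: x=-6 → posterior Inverse-Gamma(14/3, 673/32)
obs 3: x=-3/4 → posterior Inverse-Gamma(31/6, 337/16)
obs 4: x=-5/4 → posterior Inverse-Gamma(17/3, 675/32)
obs 5: x=-2 → posterior Inverse-Gamma(37/6, 691/32)

2073/688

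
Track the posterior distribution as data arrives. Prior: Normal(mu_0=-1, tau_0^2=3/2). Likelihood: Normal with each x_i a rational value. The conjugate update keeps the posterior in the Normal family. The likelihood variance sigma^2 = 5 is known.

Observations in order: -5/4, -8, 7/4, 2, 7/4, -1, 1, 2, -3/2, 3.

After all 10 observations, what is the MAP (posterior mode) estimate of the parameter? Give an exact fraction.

obs 1: x=-5/4 → posterior Normal(-55/52, 15/13)
obs 2: x=-8 → posterior Normal(-151/64, 15/16)
obs 3: x=7/4 → posterior Normal(-65/38, 15/19)
obs 4: x=2 → posterior Normal(-53/44, 15/22)
obs 5: x=7/4 → posterior Normal(-17/20, 3/5)
obs 6: x=-1 → posterior Normal(-97/112, 15/28)
obs 7: x=1 → posterior Normal(-85/124, 15/31)
obs 8: x=2 → posterior Normal(-61/136, 15/34)
obs 9: x=-3/2 → posterior Normal(-79/148, 15/37)
obs 10: x=3 → posterior Normal(-43/160, 3/8)

-43/160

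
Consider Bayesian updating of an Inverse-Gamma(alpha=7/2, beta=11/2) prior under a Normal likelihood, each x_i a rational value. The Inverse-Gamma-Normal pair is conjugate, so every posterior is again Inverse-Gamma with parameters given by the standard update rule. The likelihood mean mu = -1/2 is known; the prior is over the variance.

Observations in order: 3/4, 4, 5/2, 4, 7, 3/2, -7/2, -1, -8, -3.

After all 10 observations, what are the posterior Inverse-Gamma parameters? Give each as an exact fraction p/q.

alpha=17/2, beta=3105/32

obs 1: x=3/4 → posterior Inverse-Gamma(4, 201/32)
obs 2: x=4 → posterior Inverse-Gamma(9/2, 525/32)
obs 3: x=5/2 → posterior Inverse-Gamma(5, 669/32)
obs 4: x=4 → posterior Inverse-Gamma(11/2, 993/32)
obs 5: x=7 → posterior Inverse-Gamma(6, 1893/32)
obs 6: x=3/2 → posterior Inverse-Gamma(13/2, 1957/32)
obs 7: x=-7/2 → posterior Inverse-Gamma(7, 2101/32)
obs 8: x=-1 → posterior Inverse-Gamma(15/2, 2105/32)
obs 9: x=-8 → posterior Inverse-Gamma(8, 3005/32)
obs 10: x=-3 → posterior Inverse-Gamma(17/2, 3105/32)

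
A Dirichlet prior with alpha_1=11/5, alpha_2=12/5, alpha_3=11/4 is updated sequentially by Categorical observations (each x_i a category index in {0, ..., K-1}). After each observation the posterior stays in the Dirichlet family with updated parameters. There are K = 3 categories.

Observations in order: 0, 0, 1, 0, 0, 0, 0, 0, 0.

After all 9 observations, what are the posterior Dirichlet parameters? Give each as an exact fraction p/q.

obs 1: x=0 → posterior Dirichlet(16/5, 12/5, 11/4)
obs 2: x=0 → posterior Dirichlet(21/5, 12/5, 11/4)
obs 3: x=1 → posterior Dirichlet(21/5, 17/5, 11/4)
obs 4: x=0 → posterior Dirichlet(26/5, 17/5, 11/4)
obs 5: x=0 → posterior Dirichlet(31/5, 17/5, 11/4)
obs 6: x=0 → posterior Dirichlet(36/5, 17/5, 11/4)
obs 7: x=0 → posterior Dirichlet(41/5, 17/5, 11/4)
obs 8: x=0 → posterior Dirichlet(46/5, 17/5, 11/4)
obs 9: x=0 → posterior Dirichlet(51/5, 17/5, 11/4)

alpha_1=51/5, alpha_2=17/5, alpha_3=11/4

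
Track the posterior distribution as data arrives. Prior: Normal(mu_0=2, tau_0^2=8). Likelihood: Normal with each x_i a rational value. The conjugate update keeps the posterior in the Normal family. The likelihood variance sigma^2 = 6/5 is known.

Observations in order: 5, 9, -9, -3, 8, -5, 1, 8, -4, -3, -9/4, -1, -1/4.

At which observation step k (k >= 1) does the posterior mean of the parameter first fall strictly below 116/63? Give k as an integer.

obs 1: x=5 → posterior Normal(106/23, 24/23)
obs 2: x=9 → posterior Normal(286/43, 24/43)
obs 3: x=-9 → posterior Normal(106/63, 8/21)
obs 4: x=-3 → posterior Normal(46/83, 24/83)
obs 5: x=8 → posterior Normal(2, 24/103)
obs 6: x=-5 → posterior Normal(106/123, 8/41)
obs 7: x=1 → posterior Normal(126/143, 24/143)
obs 8: x=8 → posterior Normal(286/163, 24/163)
obs 9: x=-4 → posterior Normal(206/183, 8/61)
obs 10: x=-3 → posterior Normal(146/203, 24/203)
obs 11: x=-9/4 → posterior Normal(101/223, 24/223)
obs 12: x=-1 → posterior Normal(1/3, 8/81)
obs 13: x=-1/4 → posterior Normal(76/263, 24/263)

k = 3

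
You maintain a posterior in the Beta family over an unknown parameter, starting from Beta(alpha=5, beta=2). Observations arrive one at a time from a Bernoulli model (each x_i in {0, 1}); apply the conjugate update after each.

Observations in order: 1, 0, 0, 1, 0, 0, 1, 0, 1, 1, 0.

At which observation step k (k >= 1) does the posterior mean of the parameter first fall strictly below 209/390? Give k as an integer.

k = 8

obs 1: x=1 → posterior Beta(6, 2)
obs 2: x=0 → posterior Beta(6, 3)
obs 3: x=0 → posterior Beta(6, 4)
obs 4: x=1 → posterior Beta(7, 4)
obs 5: x=0 → posterior Beta(7, 5)
obs 6: x=0 → posterior Beta(7, 6)
obs 7: x=1 → posterior Beta(8, 6)
obs 8: x=0 → posterior Beta(8, 7)
obs 9: x=1 → posterior Beta(9, 7)
obs 10: x=1 → posterior Beta(10, 7)
obs 11: x=0 → posterior Beta(10, 8)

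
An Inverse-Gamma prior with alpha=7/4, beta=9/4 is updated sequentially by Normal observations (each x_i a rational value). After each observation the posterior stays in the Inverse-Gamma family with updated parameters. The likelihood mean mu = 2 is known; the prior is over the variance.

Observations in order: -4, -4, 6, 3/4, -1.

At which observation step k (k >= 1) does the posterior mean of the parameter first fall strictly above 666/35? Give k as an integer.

obs 1: x=-4 → posterior Inverse-Gamma(9/4, 81/4)
obs 2: x=-4 → posterior Inverse-Gamma(11/4, 153/4)
obs 3: x=6 → posterior Inverse-Gamma(13/4, 185/4)
obs 4: x=3/4 → posterior Inverse-Gamma(15/4, 1505/32)
obs 5: x=-1 → posterior Inverse-Gamma(17/4, 1649/32)

k = 2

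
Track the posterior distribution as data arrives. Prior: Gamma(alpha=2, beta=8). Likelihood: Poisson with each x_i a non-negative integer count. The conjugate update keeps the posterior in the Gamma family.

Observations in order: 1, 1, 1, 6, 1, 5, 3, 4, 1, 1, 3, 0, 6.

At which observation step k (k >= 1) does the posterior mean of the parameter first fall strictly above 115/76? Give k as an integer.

k = 11

obs 1: x=1 → posterior Gamma(3, 9)
obs 2: x=1 → posterior Gamma(4, 10)
obs 3: x=1 → posterior Gamma(5, 11)
obs 4: x=6 → posterior Gamma(11, 12)
obs 5: x=1 → posterior Gamma(12, 13)
obs 6: x=5 → posterior Gamma(17, 14)
obs 7: x=3 → posterior Gamma(20, 15)
obs 8: x=4 → posterior Gamma(24, 16)
obs 9: x=1 → posterior Gamma(25, 17)
obs 10: x=1 → posterior Gamma(26, 18)
obs 11: x=3 → posterior Gamma(29, 19)
obs 12: x=0 → posterior Gamma(29, 20)
obs 13: x=6 → posterior Gamma(35, 21)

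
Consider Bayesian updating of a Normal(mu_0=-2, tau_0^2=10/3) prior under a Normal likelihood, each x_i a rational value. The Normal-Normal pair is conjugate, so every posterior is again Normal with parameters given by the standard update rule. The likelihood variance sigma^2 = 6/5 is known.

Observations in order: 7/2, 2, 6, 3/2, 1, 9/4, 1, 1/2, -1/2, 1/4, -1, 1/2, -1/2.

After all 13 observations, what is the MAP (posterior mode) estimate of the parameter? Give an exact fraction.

obs 1: x=7/2 → posterior Normal(139/68, 15/17)
obs 2: x=2 → posterior Normal(239/118, 30/59)
obs 3: x=6 → posterior Normal(77/24, 5/14)
obs 4: x=3/2 → posterior Normal(307/109, 30/109)
obs 5: x=1 → posterior Normal(166/67, 15/67)
obs 6: x=9/4 → posterior Normal(1553/636, 10/53)
obs 7: x=1 → posterior Normal(1653/736, 15/92)
obs 8: x=1/2 → posterior Normal(1703/836, 30/209)
obs 9: x=-1/2 → posterior Normal(551/312, 5/39)
obs 10: x=1/4 → posterior Normal(839/518, 30/259)
obs 11: x=-1 → posterior Normal(789/568, 15/142)
obs 12: x=1/2 → posterior Normal(407/309, 10/103)
obs 13: x=-1/2 → posterior Normal(789/668, 15/167)

789/668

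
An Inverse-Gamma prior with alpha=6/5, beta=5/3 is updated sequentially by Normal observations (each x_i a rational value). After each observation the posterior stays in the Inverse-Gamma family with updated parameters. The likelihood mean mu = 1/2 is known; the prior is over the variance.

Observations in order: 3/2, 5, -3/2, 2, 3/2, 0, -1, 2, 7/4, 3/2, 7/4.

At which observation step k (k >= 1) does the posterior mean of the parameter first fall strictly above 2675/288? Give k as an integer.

k = 2

obs 1: x=3/2 → posterior Inverse-Gamma(17/10, 13/6)
obs 2: x=5 → posterior Inverse-Gamma(11/5, 295/24)
obs 3: x=-3/2 → posterior Inverse-Gamma(27/10, 343/24)
obs 4: x=2 → posterior Inverse-Gamma(16/5, 185/12)
obs 5: x=3/2 → posterior Inverse-Gamma(37/10, 191/12)
obs 6: x=0 → posterior Inverse-Gamma(21/5, 385/24)
obs 7: x=-1 → posterior Inverse-Gamma(47/10, 103/6)
obs 8: x=2 → posterior Inverse-Gamma(26/5, 439/24)
obs 9: x=7/4 → posterior Inverse-Gamma(57/10, 1831/96)
obs 10: x=3/2 → posterior Inverse-Gamma(31/5, 1879/96)
obs 11: x=7/4 → posterior Inverse-Gamma(67/10, 977/48)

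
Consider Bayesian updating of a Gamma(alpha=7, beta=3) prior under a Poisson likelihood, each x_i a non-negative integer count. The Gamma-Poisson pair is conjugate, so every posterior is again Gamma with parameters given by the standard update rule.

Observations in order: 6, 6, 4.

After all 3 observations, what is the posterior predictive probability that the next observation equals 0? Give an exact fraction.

obs 1: x=6 → posterior Gamma(13, 4)
obs 2: x=6 → posterior Gamma(19, 5)
obs 3: x=4 → posterior Gamma(23, 6)

789730223053602816/27368747340080916343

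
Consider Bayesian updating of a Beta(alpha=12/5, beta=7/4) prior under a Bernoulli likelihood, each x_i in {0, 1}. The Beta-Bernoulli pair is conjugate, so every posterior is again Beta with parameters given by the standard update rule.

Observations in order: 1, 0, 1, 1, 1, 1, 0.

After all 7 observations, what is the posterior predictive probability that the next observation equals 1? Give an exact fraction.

148/223

obs 1: x=1 → posterior Beta(17/5, 7/4)
obs 2: x=0 → posterior Beta(17/5, 11/4)
obs 3: x=1 → posterior Beta(22/5, 11/4)
obs 4: x=1 → posterior Beta(27/5, 11/4)
obs 5: x=1 → posterior Beta(32/5, 11/4)
obs 6: x=1 → posterior Beta(37/5, 11/4)
obs 7: x=0 → posterior Beta(37/5, 15/4)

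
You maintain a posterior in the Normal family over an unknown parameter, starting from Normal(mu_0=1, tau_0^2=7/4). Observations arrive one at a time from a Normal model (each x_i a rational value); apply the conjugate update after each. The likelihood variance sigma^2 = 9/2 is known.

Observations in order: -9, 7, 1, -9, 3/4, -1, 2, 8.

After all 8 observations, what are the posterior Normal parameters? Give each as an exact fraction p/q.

mu_0=65/296, tau_0^2=63/148

obs 1: x=-9 → posterior Normal(-9/5, 63/50)
obs 2: x=7 → posterior Normal(1/8, 63/64)
obs 3: x=1 → posterior Normal(11/39, 21/26)
obs 4: x=-9 → posterior Normal(-26/23, 63/92)
obs 5: x=3/4 → posterior Normal(-187/212, 63/106)
obs 6: x=-1 → posterior Normal(-43/48, 21/40)
obs 7: x=2 → posterior Normal(-159/268, 63/134)
obs 8: x=8 → posterior Normal(65/296, 63/148)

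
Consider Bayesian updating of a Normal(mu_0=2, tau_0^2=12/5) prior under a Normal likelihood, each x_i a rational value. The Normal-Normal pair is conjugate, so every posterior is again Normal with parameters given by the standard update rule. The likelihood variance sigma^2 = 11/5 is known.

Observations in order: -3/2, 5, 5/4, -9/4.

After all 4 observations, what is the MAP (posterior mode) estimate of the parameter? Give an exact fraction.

obs 1: x=-3/2 → posterior Normal(4/23, 132/115)
obs 2: x=5 → posterior Normal(64/35, 132/175)
obs 3: x=5/4 → posterior Normal(79/47, 132/235)
obs 4: x=-9/4 → posterior Normal(52/59, 132/295)

52/59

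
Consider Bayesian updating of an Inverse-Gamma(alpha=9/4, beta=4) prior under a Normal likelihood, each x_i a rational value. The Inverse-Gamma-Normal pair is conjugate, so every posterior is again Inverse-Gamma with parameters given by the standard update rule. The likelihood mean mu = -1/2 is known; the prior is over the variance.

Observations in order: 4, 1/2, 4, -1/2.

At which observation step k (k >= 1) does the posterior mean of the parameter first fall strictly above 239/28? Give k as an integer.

obs 1: x=4 → posterior Inverse-Gamma(11/4, 113/8)
obs 2: x=1/2 → posterior Inverse-Gamma(13/4, 117/8)
obs 3: x=4 → posterior Inverse-Gamma(15/4, 99/4)
obs 4: x=-1/2 → posterior Inverse-Gamma(17/4, 99/4)

k = 3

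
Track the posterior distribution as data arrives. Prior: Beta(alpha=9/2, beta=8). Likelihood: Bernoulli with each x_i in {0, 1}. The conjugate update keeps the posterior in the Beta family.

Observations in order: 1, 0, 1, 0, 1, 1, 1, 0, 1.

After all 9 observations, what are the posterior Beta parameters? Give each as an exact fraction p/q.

obs 1: x=1 → posterior Beta(11/2, 8)
obs 2: x=0 → posterior Beta(11/2, 9)
obs 3: x=1 → posterior Beta(13/2, 9)
obs 4: x=0 → posterior Beta(13/2, 10)
obs 5: x=1 → posterior Beta(15/2, 10)
obs 6: x=1 → posterior Beta(17/2, 10)
obs 7: x=1 → posterior Beta(19/2, 10)
obs 8: x=0 → posterior Beta(19/2, 11)
obs 9: x=1 → posterior Beta(21/2, 11)

alpha=21/2, beta=11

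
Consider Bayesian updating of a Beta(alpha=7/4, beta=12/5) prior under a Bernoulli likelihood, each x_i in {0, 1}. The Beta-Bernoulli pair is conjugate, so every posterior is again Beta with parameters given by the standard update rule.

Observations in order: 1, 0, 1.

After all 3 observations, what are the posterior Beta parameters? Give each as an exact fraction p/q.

alpha=15/4, beta=17/5

obs 1: x=1 → posterior Beta(11/4, 12/5)
obs 2: x=0 → posterior Beta(11/4, 17/5)
obs 3: x=1 → posterior Beta(15/4, 17/5)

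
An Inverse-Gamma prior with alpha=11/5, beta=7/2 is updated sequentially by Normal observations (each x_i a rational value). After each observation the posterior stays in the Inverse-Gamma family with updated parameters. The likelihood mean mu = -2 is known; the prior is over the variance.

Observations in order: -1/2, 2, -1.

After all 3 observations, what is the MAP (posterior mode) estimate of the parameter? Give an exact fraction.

obs 1: x=-1/2 → posterior Inverse-Gamma(27/10, 37/8)
obs 2: x=2 → posterior Inverse-Gamma(16/5, 101/8)
obs 3: x=-1 → posterior Inverse-Gamma(37/10, 105/8)

525/188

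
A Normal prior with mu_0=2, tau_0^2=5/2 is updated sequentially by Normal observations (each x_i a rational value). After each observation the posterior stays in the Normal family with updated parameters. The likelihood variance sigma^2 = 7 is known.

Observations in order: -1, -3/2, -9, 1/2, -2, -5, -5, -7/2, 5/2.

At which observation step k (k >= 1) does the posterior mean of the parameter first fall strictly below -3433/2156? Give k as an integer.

obs 1: x=-1 → posterior Normal(23/19, 35/19)
obs 2: x=-3/2 → posterior Normal(31/48, 35/24)
obs 3: x=-9 → posterior Normal(-59/58, 35/29)
obs 4: x=1/2 → posterior Normal(-27/34, 35/34)
obs 5: x=-2 → posterior Normal(-37/39, 35/39)
obs 6: x=-5 → posterior Normal(-31/22, 35/44)
obs 7: x=-5 → posterior Normal(-87/49, 5/7)
obs 8: x=-7/2 → posterior Normal(-209/108, 35/54)
obs 9: x=5/2 → posterior Normal(-92/59, 35/59)

k = 7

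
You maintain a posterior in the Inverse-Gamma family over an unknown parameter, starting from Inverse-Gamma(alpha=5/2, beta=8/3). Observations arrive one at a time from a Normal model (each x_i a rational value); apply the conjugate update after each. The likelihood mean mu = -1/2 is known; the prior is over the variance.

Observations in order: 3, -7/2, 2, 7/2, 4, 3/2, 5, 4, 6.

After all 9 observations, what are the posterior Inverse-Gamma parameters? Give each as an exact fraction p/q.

obs 1: x=3 → posterior Inverse-Gamma(3, 211/24)
obs 2: x=-7/2 → posterior Inverse-Gamma(7/2, 319/24)
obs 3: x=2 → posterior Inverse-Gamma(4, 197/12)
obs 4: x=7/2 → posterior Inverse-Gamma(9/2, 293/12)
obs 5: x=4 → posterior Inverse-Gamma(5, 829/24)
obs 6: x=3/2 → posterior Inverse-Gamma(11/2, 877/24)
obs 7: x=5 → posterior Inverse-Gamma(6, 155/3)
obs 8: x=4 → posterior Inverse-Gamma(13/2, 1483/24)
obs 9: x=6 → posterior Inverse-Gamma(7, 995/12)

alpha=7, beta=995/12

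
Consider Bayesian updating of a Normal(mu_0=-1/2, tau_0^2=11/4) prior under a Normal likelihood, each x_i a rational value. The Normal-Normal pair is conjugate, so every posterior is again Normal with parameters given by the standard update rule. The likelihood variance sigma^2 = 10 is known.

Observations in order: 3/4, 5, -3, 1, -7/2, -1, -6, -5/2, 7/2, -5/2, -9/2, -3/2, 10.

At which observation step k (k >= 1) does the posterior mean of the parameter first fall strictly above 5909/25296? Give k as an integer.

obs 1: x=3/4 → posterior Normal(-47/204, 110/51)
obs 2: x=5 → posterior Normal(173/248, 55/31)
obs 3: x=-3 → posterior Normal(41/292, 110/73)
obs 4: x=1 → posterior Normal(85/336, 55/42)
obs 5: x=-7/2 → posterior Normal(-69/380, 22/19)
obs 6: x=-1 → posterior Normal(-113/424, 55/53)
obs 7: x=-6 → posterior Normal(-29/36, 110/117)
obs 8: x=-5/2 → posterior Normal(-487/512, 55/64)
obs 9: x=7/2 → posterior Normal(-333/556, 110/139)
obs 10: x=-5/2 → posterior Normal(-443/600, 11/15)
obs 11: x=-9/2 → posterior Normal(-641/644, 110/161)
obs 12: x=-3/2 → posterior Normal(-707/688, 55/86)
obs 13: x=10 → posterior Normal(-89/244, 110/183)

k = 2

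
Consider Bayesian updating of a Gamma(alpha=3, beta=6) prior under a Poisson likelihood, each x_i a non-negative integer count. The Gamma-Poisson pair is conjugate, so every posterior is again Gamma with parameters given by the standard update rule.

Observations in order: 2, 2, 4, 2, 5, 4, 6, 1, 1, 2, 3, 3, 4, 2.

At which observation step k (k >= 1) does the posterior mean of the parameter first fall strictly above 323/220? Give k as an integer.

k = 5

obs 1: x=2 → posterior Gamma(5, 7)
obs 2: x=2 → posterior Gamma(7, 8)
obs 3: x=4 → posterior Gamma(11, 9)
obs 4: x=2 → posterior Gamma(13, 10)
obs 5: x=5 → posterior Gamma(18, 11)
obs 6: x=4 → posterior Gamma(22, 12)
obs 7: x=6 → posterior Gamma(28, 13)
obs 8: x=1 → posterior Gamma(29, 14)
obs 9: x=1 → posterior Gamma(30, 15)
obs 10: x=2 → posterior Gamma(32, 16)
obs 11: x=3 → posterior Gamma(35, 17)
obs 12: x=3 → posterior Gamma(38, 18)
obs 13: x=4 → posterior Gamma(42, 19)
obs 14: x=2 → posterior Gamma(44, 20)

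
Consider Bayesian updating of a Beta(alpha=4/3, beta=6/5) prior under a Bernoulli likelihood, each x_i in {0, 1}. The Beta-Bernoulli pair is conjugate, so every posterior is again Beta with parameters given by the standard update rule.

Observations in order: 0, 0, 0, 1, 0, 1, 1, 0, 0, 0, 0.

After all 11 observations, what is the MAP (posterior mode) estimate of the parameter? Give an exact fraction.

50/173

obs 1: x=0 → posterior Beta(4/3, 11/5)
obs 2: x=0 → posterior Beta(4/3, 16/5)
obs 3: x=0 → posterior Beta(4/3, 21/5)
obs 4: x=1 → posterior Beta(7/3, 21/5)
obs 5: x=0 → posterior Beta(7/3, 26/5)
obs 6: x=1 → posterior Beta(10/3, 26/5)
obs 7: x=1 → posterior Beta(13/3, 26/5)
obs 8: x=0 → posterior Beta(13/3, 31/5)
obs 9: x=0 → posterior Beta(13/3, 36/5)
obs 10: x=0 → posterior Beta(13/3, 41/5)
obs 11: x=0 → posterior Beta(13/3, 46/5)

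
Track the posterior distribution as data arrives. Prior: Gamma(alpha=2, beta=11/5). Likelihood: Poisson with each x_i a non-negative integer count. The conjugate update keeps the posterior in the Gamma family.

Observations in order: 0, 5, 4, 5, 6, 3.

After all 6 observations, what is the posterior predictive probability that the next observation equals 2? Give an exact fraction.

obs 1: x=0 → posterior Gamma(2, 16/5)
obs 2: x=5 → posterior Gamma(7, 21/5)
obs 3: x=4 → posterior Gamma(11, 26/5)
obs 4: x=5 → posterior Gamma(16, 31/5)
obs 5: x=6 → posterior Gamma(22, 36/5)
obs 6: x=3 → posterior Gamma(25, 41/5)

169597633366878254274017579631796479908133125/784262510757613417377888926050471557638127616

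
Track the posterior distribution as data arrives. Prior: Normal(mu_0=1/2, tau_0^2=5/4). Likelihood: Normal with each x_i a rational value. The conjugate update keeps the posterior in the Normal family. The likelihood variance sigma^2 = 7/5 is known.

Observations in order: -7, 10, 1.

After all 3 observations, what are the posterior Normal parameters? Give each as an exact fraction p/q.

obs 1: x=-7 → posterior Normal(-161/53, 35/53)
obs 2: x=10 → posterior Normal(89/78, 35/78)
obs 3: x=1 → posterior Normal(114/103, 35/103)

mu_0=114/103, tau_0^2=35/103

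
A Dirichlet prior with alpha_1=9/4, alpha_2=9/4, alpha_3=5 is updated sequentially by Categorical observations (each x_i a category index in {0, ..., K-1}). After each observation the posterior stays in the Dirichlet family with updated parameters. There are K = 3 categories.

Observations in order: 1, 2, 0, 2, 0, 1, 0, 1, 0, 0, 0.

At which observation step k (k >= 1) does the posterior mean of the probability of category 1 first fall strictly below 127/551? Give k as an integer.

obs 1: x=1 → posterior Dirichlet(9/4, 13/4, 5)
obs 2: x=2 → posterior Dirichlet(9/4, 13/4, 6)
obs 3: x=0 → posterior Dirichlet(13/4, 13/4, 6)
obs 4: x=2 → posterior Dirichlet(13/4, 13/4, 7)
obs 5: x=0 → posterior Dirichlet(17/4, 13/4, 7)
obs 6: x=1 → posterior Dirichlet(17/4, 17/4, 7)
obs 7: x=0 → posterior Dirichlet(21/4, 17/4, 7)
obs 8: x=1 → posterior Dirichlet(21/4, 21/4, 7)
obs 9: x=0 → posterior Dirichlet(25/4, 21/4, 7)
obs 10: x=0 → posterior Dirichlet(29/4, 21/4, 7)
obs 11: x=0 → posterior Dirichlet(33/4, 21/4, 7)

k = 5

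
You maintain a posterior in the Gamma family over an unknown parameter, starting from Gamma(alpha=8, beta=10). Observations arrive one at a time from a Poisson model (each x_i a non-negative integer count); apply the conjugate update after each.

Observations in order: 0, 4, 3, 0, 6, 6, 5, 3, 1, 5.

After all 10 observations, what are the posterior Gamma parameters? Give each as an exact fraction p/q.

obs 1: x=0 → posterior Gamma(8, 11)
obs 2: x=4 → posterior Gamma(12, 12)
obs 3: x=3 → posterior Gamma(15, 13)
obs 4: x=0 → posterior Gamma(15, 14)
obs 5: x=6 → posterior Gamma(21, 15)
obs 6: x=6 → posterior Gamma(27, 16)
obs 7: x=5 → posterior Gamma(32, 17)
obs 8: x=3 → posterior Gamma(35, 18)
obs 9: x=1 → posterior Gamma(36, 19)
obs 10: x=5 → posterior Gamma(41, 20)

alpha=41, beta=20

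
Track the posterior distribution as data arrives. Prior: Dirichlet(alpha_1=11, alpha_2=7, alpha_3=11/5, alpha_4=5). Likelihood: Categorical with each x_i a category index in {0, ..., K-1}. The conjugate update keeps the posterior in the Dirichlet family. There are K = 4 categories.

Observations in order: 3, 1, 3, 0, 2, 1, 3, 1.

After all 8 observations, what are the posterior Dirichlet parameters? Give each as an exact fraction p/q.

obs 1: x=3 → posterior Dirichlet(11, 7, 11/5, 6)
obs 2: x=1 → posterior Dirichlet(11, 8, 11/5, 6)
obs 3: x=3 → posterior Dirichlet(11, 8, 11/5, 7)
obs 4: x=0 → posterior Dirichlet(12, 8, 11/5, 7)
obs 5: x=2 → posterior Dirichlet(12, 8, 16/5, 7)
obs 6: x=1 → posterior Dirichlet(12, 9, 16/5, 7)
obs 7: x=3 → posterior Dirichlet(12, 9, 16/5, 8)
obs 8: x=1 → posterior Dirichlet(12, 10, 16/5, 8)

alpha_1=12, alpha_2=10, alpha_3=16/5, alpha_4=8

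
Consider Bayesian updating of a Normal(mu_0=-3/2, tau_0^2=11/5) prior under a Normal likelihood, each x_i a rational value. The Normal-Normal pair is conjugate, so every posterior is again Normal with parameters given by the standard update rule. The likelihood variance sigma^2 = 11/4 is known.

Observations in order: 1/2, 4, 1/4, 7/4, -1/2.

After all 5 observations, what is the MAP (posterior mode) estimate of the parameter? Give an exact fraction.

33/50

obs 1: x=1/2 → posterior Normal(-11/18, 11/9)
obs 2: x=4 → posterior Normal(21/26, 11/13)
obs 3: x=1/4 → posterior Normal(23/34, 11/17)
obs 4: x=7/4 → posterior Normal(37/42, 11/21)
obs 5: x=-1/2 → posterior Normal(33/50, 11/25)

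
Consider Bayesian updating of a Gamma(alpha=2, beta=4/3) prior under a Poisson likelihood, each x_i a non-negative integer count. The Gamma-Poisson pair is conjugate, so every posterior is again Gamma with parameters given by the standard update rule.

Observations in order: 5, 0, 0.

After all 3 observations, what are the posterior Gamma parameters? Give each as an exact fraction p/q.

alpha=7, beta=13/3

obs 1: x=5 → posterior Gamma(7, 7/3)
obs 2: x=0 → posterior Gamma(7, 10/3)
obs 3: x=0 → posterior Gamma(7, 13/3)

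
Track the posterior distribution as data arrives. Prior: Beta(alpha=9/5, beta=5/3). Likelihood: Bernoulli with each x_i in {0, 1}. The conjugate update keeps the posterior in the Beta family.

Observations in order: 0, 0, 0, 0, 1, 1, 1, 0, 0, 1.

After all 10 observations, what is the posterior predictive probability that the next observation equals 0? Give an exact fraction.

115/202

obs 1: x=0 → posterior Beta(9/5, 8/3)
obs 2: x=0 → posterior Beta(9/5, 11/3)
obs 3: x=0 → posterior Beta(9/5, 14/3)
obs 4: x=0 → posterior Beta(9/5, 17/3)
obs 5: x=1 → posterior Beta(14/5, 17/3)
obs 6: x=1 → posterior Beta(19/5, 17/3)
obs 7: x=1 → posterior Beta(24/5, 17/3)
obs 8: x=0 → posterior Beta(24/5, 20/3)
obs 9: x=0 → posterior Beta(24/5, 23/3)
obs 10: x=1 → posterior Beta(29/5, 23/3)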